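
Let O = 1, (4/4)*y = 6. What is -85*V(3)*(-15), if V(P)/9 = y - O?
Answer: 57375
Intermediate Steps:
y = 6
V(P) = 45 (V(P) = 9*(6 - 1*1) = 9*(6 - 1) = 9*5 = 45)
-85*V(3)*(-15) = -85*45*(-15) = -3825*(-15) = 57375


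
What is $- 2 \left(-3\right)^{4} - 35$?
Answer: $-197$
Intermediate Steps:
$- 2 \left(-3\right)^{4} - 35 = \left(-2\right) 81 - 35 = -162 - 35 = -197$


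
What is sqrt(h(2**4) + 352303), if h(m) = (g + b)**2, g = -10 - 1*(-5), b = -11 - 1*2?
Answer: sqrt(352627) ≈ 593.82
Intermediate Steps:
b = -13 (b = -11 - 2 = -13)
g = -5 (g = -10 + 5 = -5)
h(m) = 324 (h(m) = (-5 - 13)**2 = (-18)**2 = 324)
sqrt(h(2**4) + 352303) = sqrt(324 + 352303) = sqrt(352627)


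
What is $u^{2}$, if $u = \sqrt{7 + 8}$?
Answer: $15$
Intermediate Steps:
$u = \sqrt{15} \approx 3.873$
$u^{2} = \left(\sqrt{15}\right)^{2} = 15$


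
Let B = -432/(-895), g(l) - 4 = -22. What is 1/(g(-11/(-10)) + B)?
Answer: -895/15678 ≈ -0.057086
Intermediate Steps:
g(l) = -18 (g(l) = 4 - 22 = -18)
B = 432/895 (B = -432*(-1/895) = 432/895 ≈ 0.48268)
1/(g(-11/(-10)) + B) = 1/(-18 + 432/895) = 1/(-15678/895) = -895/15678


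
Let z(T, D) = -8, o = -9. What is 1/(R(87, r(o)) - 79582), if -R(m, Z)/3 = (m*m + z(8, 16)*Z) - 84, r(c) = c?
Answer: -1/102253 ≈ -9.7797e-6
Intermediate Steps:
R(m, Z) = 252 - 3*m**2 + 24*Z (R(m, Z) = -3*((m*m - 8*Z) - 84) = -3*((m**2 - 8*Z) - 84) = -3*(-84 + m**2 - 8*Z) = 252 - 3*m**2 + 24*Z)
1/(R(87, r(o)) - 79582) = 1/((252 - 3*87**2 + 24*(-9)) - 79582) = 1/((252 - 3*7569 - 216) - 79582) = 1/((252 - 22707 - 216) - 79582) = 1/(-22671 - 79582) = 1/(-102253) = -1/102253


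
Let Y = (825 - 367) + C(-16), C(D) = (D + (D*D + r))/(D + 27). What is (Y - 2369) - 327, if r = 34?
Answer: -24344/11 ≈ -2213.1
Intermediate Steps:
C(D) = (34 + D + D²)/(27 + D) (C(D) = (D + (D*D + 34))/(D + 27) = (D + (D² + 34))/(27 + D) = (D + (34 + D²))/(27 + D) = (34 + D + D²)/(27 + D))
Y = 5312/11 (Y = (825 - 367) + (34 - 16 + (-16)²)/(27 - 16) = 458 + (34 - 16 + 256)/11 = 458 + (1/11)*274 = 458 + 274/11 = 5312/11 ≈ 482.91)
(Y - 2369) - 327 = (5312/11 - 2369) - 327 = -20747/11 - 327 = -24344/11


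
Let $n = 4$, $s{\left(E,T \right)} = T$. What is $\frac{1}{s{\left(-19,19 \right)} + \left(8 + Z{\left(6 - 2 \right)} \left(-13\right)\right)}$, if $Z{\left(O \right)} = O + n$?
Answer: $- \frac{1}{77} \approx -0.012987$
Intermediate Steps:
$Z{\left(O \right)} = 4 + O$ ($Z{\left(O \right)} = O + 4 = 4 + O$)
$\frac{1}{s{\left(-19,19 \right)} + \left(8 + Z{\left(6 - 2 \right)} \left(-13\right)\right)} = \frac{1}{19 + \left(8 + \left(4 + \left(6 - 2\right)\right) \left(-13\right)\right)} = \frac{1}{19 + \left(8 + \left(4 + 4\right) \left(-13\right)\right)} = \frac{1}{19 + \left(8 + 8 \left(-13\right)\right)} = \frac{1}{19 + \left(8 - 104\right)} = \frac{1}{19 - 96} = \frac{1}{-77} = - \frac{1}{77}$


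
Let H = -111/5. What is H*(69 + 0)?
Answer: -7659/5 ≈ -1531.8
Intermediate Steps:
H = -111/5 (H = -111*⅕ = -111/5 ≈ -22.200)
H*(69 + 0) = -111*(69 + 0)/5 = -111/5*69 = -7659/5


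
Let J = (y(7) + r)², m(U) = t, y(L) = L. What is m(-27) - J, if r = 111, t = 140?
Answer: -13784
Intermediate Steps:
m(U) = 140
J = 13924 (J = (7 + 111)² = 118² = 13924)
m(-27) - J = 140 - 1*13924 = 140 - 13924 = -13784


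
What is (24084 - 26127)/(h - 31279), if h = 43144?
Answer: -681/3955 ≈ -0.17219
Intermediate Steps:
(24084 - 26127)/(h - 31279) = (24084 - 26127)/(43144 - 31279) = -2043/11865 = -2043*1/11865 = -681/3955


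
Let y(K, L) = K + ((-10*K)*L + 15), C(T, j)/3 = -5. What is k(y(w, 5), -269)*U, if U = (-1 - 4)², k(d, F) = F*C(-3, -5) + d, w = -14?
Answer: 118400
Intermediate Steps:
C(T, j) = -15 (C(T, j) = 3*(-5) = -15)
y(K, L) = 15 + K - 10*K*L (y(K, L) = K + (-10*K*L + 15) = K + (15 - 10*K*L) = 15 + K - 10*K*L)
k(d, F) = d - 15*F (k(d, F) = F*(-15) + d = -15*F + d = d - 15*F)
U = 25 (U = (-5)² = 25)
k(y(w, 5), -269)*U = ((15 - 14 - 10*(-14)*5) - 15*(-269))*25 = ((15 - 14 + 700) + 4035)*25 = (701 + 4035)*25 = 4736*25 = 118400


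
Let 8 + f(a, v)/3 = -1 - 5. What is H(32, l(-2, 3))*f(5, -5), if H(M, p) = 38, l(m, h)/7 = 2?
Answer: -1596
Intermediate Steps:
f(a, v) = -42 (f(a, v) = -24 + 3*(-1 - 5) = -24 + 3*(-6) = -24 - 18 = -42)
l(m, h) = 14 (l(m, h) = 7*2 = 14)
H(32, l(-2, 3))*f(5, -5) = 38*(-42) = -1596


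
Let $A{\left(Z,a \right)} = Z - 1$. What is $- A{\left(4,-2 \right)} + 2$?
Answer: $-1$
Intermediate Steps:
$A{\left(Z,a \right)} = -1 + Z$
$- A{\left(4,-2 \right)} + 2 = - (-1 + 4) + 2 = \left(-1\right) 3 + 2 = -3 + 2 = -1$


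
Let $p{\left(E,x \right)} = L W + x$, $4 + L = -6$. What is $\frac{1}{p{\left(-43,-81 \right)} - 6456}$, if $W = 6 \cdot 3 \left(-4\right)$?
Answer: $- \frac{1}{5817} \approx -0.00017191$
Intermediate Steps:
$L = -10$ ($L = -4 - 6 = -10$)
$W = -72$ ($W = 18 \left(-4\right) = -72$)
$p{\left(E,x \right)} = 720 + x$ ($p{\left(E,x \right)} = \left(-10\right) \left(-72\right) + x = 720 + x$)
$\frac{1}{p{\left(-43,-81 \right)} - 6456} = \frac{1}{\left(720 - 81\right) - 6456} = \frac{1}{639 - 6456} = \frac{1}{-5817} = - \frac{1}{5817}$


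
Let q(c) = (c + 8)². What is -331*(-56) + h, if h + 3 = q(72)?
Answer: 24933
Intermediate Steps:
q(c) = (8 + c)²
h = 6397 (h = -3 + (8 + 72)² = -3 + 80² = -3 + 6400 = 6397)
-331*(-56) + h = -331*(-56) + 6397 = 18536 + 6397 = 24933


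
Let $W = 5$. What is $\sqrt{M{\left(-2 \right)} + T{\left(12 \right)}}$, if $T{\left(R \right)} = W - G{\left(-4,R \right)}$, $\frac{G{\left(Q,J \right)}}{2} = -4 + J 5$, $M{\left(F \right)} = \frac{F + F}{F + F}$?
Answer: $i \sqrt{106} \approx 10.296 i$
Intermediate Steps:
$M{\left(F \right)} = 1$ ($M{\left(F \right)} = \frac{2 F}{2 F} = 2 F \frac{1}{2 F} = 1$)
$G{\left(Q,J \right)} = -8 + 10 J$ ($G{\left(Q,J \right)} = 2 \left(-4 + J 5\right) = 2 \left(-4 + 5 J\right) = -8 + 10 J$)
$T{\left(R \right)} = 13 - 10 R$ ($T{\left(R \right)} = 5 - \left(-8 + 10 R\right) = 13 - 10 R$)
$\sqrt{M{\left(-2 \right)} + T{\left(12 \right)}} = \sqrt{1 + \left(13 - 120\right)} = \sqrt{1 - 107} = \sqrt{-106} = i \sqrt{106}$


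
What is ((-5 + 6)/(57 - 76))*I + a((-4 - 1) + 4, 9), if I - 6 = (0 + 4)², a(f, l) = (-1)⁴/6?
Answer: -113/114 ≈ -0.99123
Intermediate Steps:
a(f, l) = ⅙ (a(f, l) = 1*(⅙) = ⅙)
I = 22 (I = 6 + (0 + 4)² = 6 + 4² = 6 + 16 = 22)
((-5 + 6)/(57 - 76))*I + a((-4 - 1) + 4, 9) = ((-5 + 6)/(57 - 76))*22 + ⅙ = (1/(-19))*22 + ⅙ = (1*(-1/19))*22 + ⅙ = -1/19*22 + ⅙ = -22/19 + ⅙ = -113/114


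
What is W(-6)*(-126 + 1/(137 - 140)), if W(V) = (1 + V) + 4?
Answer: 379/3 ≈ 126.33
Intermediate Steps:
W(V) = 5 + V
W(-6)*(-126 + 1/(137 - 140)) = (5 - 6)*(-126 + 1/(137 - 140)) = -(-126 + 1/(-3)) = -(-126 - 1/3) = -1*(-379/3) = 379/3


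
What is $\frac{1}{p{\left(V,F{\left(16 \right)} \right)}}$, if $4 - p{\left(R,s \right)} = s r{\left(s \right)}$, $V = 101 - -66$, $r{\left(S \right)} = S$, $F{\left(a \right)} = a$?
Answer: $- \frac{1}{252} \approx -0.0039683$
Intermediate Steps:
$V = 167$ ($V = 101 + 66 = 167$)
$p{\left(R,s \right)} = 4 - s^{2}$ ($p{\left(R,s \right)} = 4 - s s = 4 - s^{2}$)
$\frac{1}{p{\left(V,F{\left(16 \right)} \right)}} = \frac{1}{4 - 16^{2}} = \frac{1}{4 - 256} = \frac{1}{-252} = - \frac{1}{252}$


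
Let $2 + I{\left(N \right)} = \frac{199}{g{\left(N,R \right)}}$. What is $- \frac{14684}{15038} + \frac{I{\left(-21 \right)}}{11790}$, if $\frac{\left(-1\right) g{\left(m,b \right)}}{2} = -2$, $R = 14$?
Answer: $- \frac{344812591}{354596040} \approx -0.97241$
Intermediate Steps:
$g{\left(m,b \right)} = 4$ ($g{\left(m,b \right)} = \left(-2\right) \left(-2\right) = 4$)
$I{\left(N \right)} = \frac{191}{4}$ ($I{\left(N \right)} = -2 + \frac{199}{4} = \frac{191}{4}$)
$- \frac{14684}{15038} + \frac{I{\left(-21 \right)}}{11790} = - \frac{14684}{15038} + \frac{191}{4 \cdot 11790} = \left(-14684\right) \frac{1}{15038} + \frac{191}{4} \cdot \frac{1}{11790} = - \frac{7342}{7519} + \frac{191}{47160} = - \frac{344812591}{354596040}$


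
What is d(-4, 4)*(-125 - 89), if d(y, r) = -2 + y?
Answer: 1284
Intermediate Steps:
d(-4, 4)*(-125 - 89) = (-2 - 4)*(-125 - 89) = -6*(-214) = 1284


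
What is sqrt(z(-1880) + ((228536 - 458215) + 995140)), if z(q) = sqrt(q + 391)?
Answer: sqrt(765461 + I*sqrt(1489)) ≈ 874.91 + 0.022*I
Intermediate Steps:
z(q) = sqrt(391 + q)
sqrt(z(-1880) + ((228536 - 458215) + 995140)) = sqrt(sqrt(391 - 1880) + ((228536 - 458215) + 995140)) = sqrt(sqrt(-1489) + (-229679 + 995140)) = sqrt(I*sqrt(1489) + 765461) = sqrt(765461 + I*sqrt(1489))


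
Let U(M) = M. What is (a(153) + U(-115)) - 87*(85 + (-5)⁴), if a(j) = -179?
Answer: -62064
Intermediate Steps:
(a(153) + U(-115)) - 87*(85 + (-5)⁴) = (-179 - 115) - 87*(85 + (-5)⁴) = -294 - 87*(85 + 625) = -294 - 87*710 = -294 - 61770 = -62064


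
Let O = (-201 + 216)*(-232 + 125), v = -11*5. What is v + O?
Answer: -1660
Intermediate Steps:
v = -55
O = -1605 (O = 15*(-107) = -1605)
v + O = -55 - 1605 = -1660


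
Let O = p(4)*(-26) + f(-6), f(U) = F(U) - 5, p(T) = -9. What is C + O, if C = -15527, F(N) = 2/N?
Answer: -45895/3 ≈ -15298.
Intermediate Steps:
f(U) = -5 + 2/U (f(U) = 2/U - 5 = -5 + 2/U)
O = 686/3 (O = -9*(-26) + (-5 + 2/(-6)) = 234 + (-5 + 2*(-⅙)) = 234 + (-5 - ⅓) = 234 - 16/3 = 686/3 ≈ 228.67)
C + O = -15527 + 686/3 = -45895/3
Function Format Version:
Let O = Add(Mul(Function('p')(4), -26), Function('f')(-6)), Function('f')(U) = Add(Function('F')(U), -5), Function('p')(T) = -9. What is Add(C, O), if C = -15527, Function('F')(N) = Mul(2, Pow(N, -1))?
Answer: Rational(-45895, 3) ≈ -15298.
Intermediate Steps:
Function('f')(U) = Add(-5, Mul(2, Pow(U, -1))) (Function('f')(U) = Add(Mul(2, Pow(U, -1)), -5) = Add(-5, Mul(2, Pow(U, -1))))
O = Rational(686, 3) (O = Add(Mul(-9, -26), Add(-5, Mul(2, Pow(-6, -1)))) = Add(234, Add(-5, Mul(2, Rational(-1, 6)))) = Add(234, Add(-5, Rational(-1, 3))) = Add(234, Rational(-16, 3)) = Rational(686, 3) ≈ 228.67)
Add(C, O) = Add(-15527, Rational(686, 3)) = Rational(-45895, 3)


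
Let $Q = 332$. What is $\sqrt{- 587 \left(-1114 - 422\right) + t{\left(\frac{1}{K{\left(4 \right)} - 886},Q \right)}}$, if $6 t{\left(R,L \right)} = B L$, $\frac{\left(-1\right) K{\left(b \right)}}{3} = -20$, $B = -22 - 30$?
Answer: $\frac{2 \sqrt{2022198}}{3} \approx 948.03$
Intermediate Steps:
$B = -52$ ($B = -22 - 30 = -52$)
$K{\left(b \right)} = 60$ ($K{\left(b \right)} = \left(-3\right) \left(-20\right) = 60$)
$t{\left(R,L \right)} = - \frac{26 L}{3}$ ($t{\left(R,L \right)} = \frac{\left(-52\right) L}{6} = - \frac{26 L}{3}$)
$\sqrt{- 587 \left(-1114 - 422\right) + t{\left(\frac{1}{K{\left(4 \right)} - 886},Q \right)}} = \sqrt{- 587 \left(-1114 - 422\right) - \frac{8632}{3}} = \sqrt{\left(-587\right) \left(-1536\right) - \frac{8632}{3}} = \sqrt{901632 - \frac{8632}{3}} = \sqrt{\frac{2696264}{3}} = \frac{2 \sqrt{2022198}}{3}$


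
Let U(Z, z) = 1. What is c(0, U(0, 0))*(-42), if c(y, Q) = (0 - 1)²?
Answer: -42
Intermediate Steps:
c(y, Q) = 1 (c(y, Q) = (-1)² = 1)
c(0, U(0, 0))*(-42) = 1*(-42) = -42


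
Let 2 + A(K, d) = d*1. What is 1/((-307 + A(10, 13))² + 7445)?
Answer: 1/95061 ≈ 1.0520e-5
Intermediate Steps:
A(K, d) = -2 + d (A(K, d) = -2 + d*1 = -2 + d)
1/((-307 + A(10, 13))² + 7445) = 1/((-307 + (-2 + 13))² + 7445) = 1/((-307 + 11)² + 7445) = 1/((-296)² + 7445) = 1/(87616 + 7445) = 1/95061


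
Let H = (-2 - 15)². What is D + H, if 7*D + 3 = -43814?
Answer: -41794/7 ≈ -5970.6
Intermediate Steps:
D = -43817/7 (D = -3/7 + (⅐)*(-43814) = -3/7 - 43814/7 = -43817/7 ≈ -6259.6)
H = 289 (H = (-17)² = 289)
D + H = -43817/7 + 289 = -41794/7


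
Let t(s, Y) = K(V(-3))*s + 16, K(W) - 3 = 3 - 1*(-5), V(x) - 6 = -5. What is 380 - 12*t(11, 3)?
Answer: -1264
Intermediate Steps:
V(x) = 1 (V(x) = 6 - 5 = 1)
K(W) = 11 (K(W) = 3 + (3 - 1*(-5)) = 3 + (3 + 5) = 3 + 8 = 11)
t(s, Y) = 16 + 11*s (t(s, Y) = 11*s + 16 = 16 + 11*s)
380 - 12*t(11, 3) = 380 - 12*(16 + 11*11) = 380 - 12*(16 + 121) = 380 - 12*137 = 380 - 1644 = -1264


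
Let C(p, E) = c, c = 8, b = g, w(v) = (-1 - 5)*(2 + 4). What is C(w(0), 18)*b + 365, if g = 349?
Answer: 3157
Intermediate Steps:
w(v) = -36 (w(v) = -6*6 = -36)
b = 349
C(p, E) = 8
C(w(0), 18)*b + 365 = 8*349 + 365 = 2792 + 365 = 3157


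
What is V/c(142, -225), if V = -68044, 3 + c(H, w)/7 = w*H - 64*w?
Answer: 68044/122871 ≈ 0.55378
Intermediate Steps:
c(H, w) = -21 - 448*w + 7*H*w (c(H, w) = -21 + 7*(w*H - 64*w) = -21 + 7*(H*w - 64*w) = -21 + 7*(-64*w + H*w) = -21 + (-448*w + 7*H*w) = -21 - 448*w + 7*H*w)
V/c(142, -225) = -68044/(-21 - 448*(-225) + 7*142*(-225)) = -68044/(-21 + 100800 - 223650) = -68044/(-122871) = -68044*(-1/122871) = 68044/122871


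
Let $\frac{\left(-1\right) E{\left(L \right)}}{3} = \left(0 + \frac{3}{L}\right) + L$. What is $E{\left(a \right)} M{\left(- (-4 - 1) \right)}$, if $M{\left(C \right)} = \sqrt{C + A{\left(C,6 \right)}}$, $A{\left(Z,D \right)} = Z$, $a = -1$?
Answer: $12 \sqrt{10} \approx 37.947$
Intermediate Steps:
$E{\left(L \right)} = - \frac{9}{L} - 3 L$ ($E{\left(L \right)} = - 3 \left(\left(0 + \frac{3}{L}\right) + L\right) = - 3 \left(\frac{3}{L} + L\right) = - 3 \left(L + \frac{3}{L}\right) = - \frac{9}{L} - 3 L$)
$M{\left(C \right)} = \sqrt{2} \sqrt{C}$ ($M{\left(C \right)} = \sqrt{C + C} = \sqrt{2 C} = \sqrt{2} \sqrt{C}$)
$E{\left(a \right)} M{\left(- (-4 - 1) \right)} = \left(- \frac{9}{-1} - -3\right) \sqrt{2} \sqrt{- (-4 - 1)} = \left(\left(-9\right) \left(-1\right) + 3\right) \sqrt{2} \sqrt{\left(-1\right) \left(-5\right)} = \left(9 + 3\right) \sqrt{2} \sqrt{5} = 12 \sqrt{10}$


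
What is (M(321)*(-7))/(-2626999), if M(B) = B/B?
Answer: 7/2626999 ≈ 2.6646e-6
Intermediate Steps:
M(B) = 1
(M(321)*(-7))/(-2626999) = (1*(-7))/(-2626999) = -7*(-1/2626999) = 7/2626999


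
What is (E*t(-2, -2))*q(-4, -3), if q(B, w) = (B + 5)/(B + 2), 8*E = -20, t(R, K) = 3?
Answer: 15/4 ≈ 3.7500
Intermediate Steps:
E = -5/2 (E = (1/8)*(-20) = -5/2 ≈ -2.5000)
q(B, w) = (5 + B)/(2 + B)
(E*t(-2, -2))*q(-4, -3) = (-5/2*3)*((5 - 4)/(2 - 4)) = -15/(2*(-2)) = -(-15)/4 = -15/2*(-1/2) = 15/4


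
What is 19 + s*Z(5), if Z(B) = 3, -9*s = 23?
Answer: 34/3 ≈ 11.333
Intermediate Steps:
s = -23/9 (s = -1/9*23 = -23/9 ≈ -2.5556)
19 + s*Z(5) = 19 - 23/9*3 = 19 - 23/3 = 34/3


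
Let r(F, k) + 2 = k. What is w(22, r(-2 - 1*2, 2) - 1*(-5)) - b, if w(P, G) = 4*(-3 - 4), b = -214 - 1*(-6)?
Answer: 180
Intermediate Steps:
r(F, k) = -2 + k
b = -208 (b = -214 + 6 = -208)
w(P, G) = -28 (w(P, G) = 4*(-7) = -28)
w(22, r(-2 - 1*2, 2) - 1*(-5)) - b = -28 - 1*(-208) = -28 + 208 = 180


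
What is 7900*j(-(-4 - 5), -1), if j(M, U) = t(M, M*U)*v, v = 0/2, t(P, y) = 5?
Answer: 0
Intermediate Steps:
v = 0 (v = 0*(1/2) = 0)
j(M, U) = 0 (j(M, U) = 5*0 = 0)
7900*j(-(-4 - 5), -1) = 7900*0 = 0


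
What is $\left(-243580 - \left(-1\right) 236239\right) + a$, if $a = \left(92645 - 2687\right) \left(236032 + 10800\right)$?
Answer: $22204505715$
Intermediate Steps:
$a = 22204513056$ ($a = 89958 \cdot 246832 = 22204513056$)
$\left(-243580 - \left(-1\right) 236239\right) + a = \left(-243580 - \left(-1\right) 236239\right) + 22204513056 = \left(-243580 - -236239\right) + 22204513056 = \left(-243580 + 236239\right) + 22204513056 = -7341 + 22204513056 = 22204505715$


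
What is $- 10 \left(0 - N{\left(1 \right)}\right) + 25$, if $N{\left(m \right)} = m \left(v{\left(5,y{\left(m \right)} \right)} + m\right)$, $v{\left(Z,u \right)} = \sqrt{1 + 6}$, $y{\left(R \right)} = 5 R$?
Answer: $35 + 10 \sqrt{7} \approx 61.458$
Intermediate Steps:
$v{\left(Z,u \right)} = \sqrt{7}$
$N{\left(m \right)} = m \left(m + \sqrt{7}\right)$ ($N{\left(m \right)} = m \left(\sqrt{7} + m\right) = m \left(m + \sqrt{7}\right)$)
$- 10 \left(0 - N{\left(1 \right)}\right) + 25 = - 10 \left(0 - 1 \left(1 + \sqrt{7}\right)\right) + 25 = - 10 \left(0 - \left(1 + \sqrt{7}\right)\right) + 25 = - 10 \left(-1 - \sqrt{7}\right) + 25 = \left(10 + 10 \sqrt{7}\right) + 25 = 35 + 10 \sqrt{7}$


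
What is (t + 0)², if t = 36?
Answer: 1296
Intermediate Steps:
(t + 0)² = (36 + 0)² = 36² = 1296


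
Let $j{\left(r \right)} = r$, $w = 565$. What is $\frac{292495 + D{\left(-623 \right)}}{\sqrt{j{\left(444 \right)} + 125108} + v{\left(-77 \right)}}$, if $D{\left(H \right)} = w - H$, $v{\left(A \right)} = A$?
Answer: $\frac{3230513}{17089} + \frac{1174732 \sqrt{7847}}{119623} \approx 1059.0$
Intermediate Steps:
$D{\left(H \right)} = 565 - H$
$\frac{292495 + D{\left(-623 \right)}}{\sqrt{j{\left(444 \right)} + 125108} + v{\left(-77 \right)}} = \frac{292495 + \left(565 - -623\right)}{\sqrt{444 + 125108} - 77} = \frac{292495 + \left(565 + 623\right)}{\sqrt{125552} - 77} = \frac{292495 + 1188}{4 \sqrt{7847} - 77} = \frac{293683}{-77 + 4 \sqrt{7847}}$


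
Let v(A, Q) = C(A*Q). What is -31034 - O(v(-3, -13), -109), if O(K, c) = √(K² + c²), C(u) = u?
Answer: -31034 - √13402 ≈ -31150.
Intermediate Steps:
v(A, Q) = A*Q
-31034 - O(v(-3, -13), -109) = -31034 - √((-3*(-13))² + (-109)²) = -31034 - √(39² + 11881) = -31034 - √(1521 + 11881) = -31034 - √13402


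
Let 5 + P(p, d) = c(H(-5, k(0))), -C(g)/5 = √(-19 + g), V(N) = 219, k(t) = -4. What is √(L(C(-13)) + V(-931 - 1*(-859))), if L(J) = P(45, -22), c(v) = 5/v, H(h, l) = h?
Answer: √213 ≈ 14.595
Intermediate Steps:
C(g) = -5*√(-19 + g)
P(p, d) = -6 (P(p, d) = -5 + 5/(-5) = -5 + 5*(-⅕) = -5 - 1 = -6)
L(J) = -6
√(L(C(-13)) + V(-931 - 1*(-859))) = √(-6 + 219) = √213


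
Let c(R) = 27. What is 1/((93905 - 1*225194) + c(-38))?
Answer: -1/131262 ≈ -7.6183e-6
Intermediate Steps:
1/((93905 - 1*225194) + c(-38)) = 1/((93905 - 1*225194) + 27) = 1/((93905 - 225194) + 27) = 1/(-131289 + 27) = 1/(-131262) = -1/131262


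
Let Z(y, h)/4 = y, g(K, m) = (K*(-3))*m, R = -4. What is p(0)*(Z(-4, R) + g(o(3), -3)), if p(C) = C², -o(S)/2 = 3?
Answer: 0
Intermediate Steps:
o(S) = -6 (o(S) = -2*3 = -6)
g(K, m) = -3*K*m (g(K, m) = (-3*K)*m = -3*K*m)
Z(y, h) = 4*y
p(0)*(Z(-4, R) + g(o(3), -3)) = 0²*(4*(-4) - 3*(-6)*(-3)) = 0*(-16 - 54) = 0*(-70) = 0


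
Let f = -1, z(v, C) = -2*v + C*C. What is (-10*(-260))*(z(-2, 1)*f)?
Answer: -13000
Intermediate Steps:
z(v, C) = C² - 2*v (z(v, C) = -2*v + C² = C² - 2*v)
(-10*(-260))*(z(-2, 1)*f) = (-10*(-260))*((1² - 2*(-2))*(-1)) = 2600*((1 + 4)*(-1)) = 2600*(5*(-1)) = 2600*(-5) = -13000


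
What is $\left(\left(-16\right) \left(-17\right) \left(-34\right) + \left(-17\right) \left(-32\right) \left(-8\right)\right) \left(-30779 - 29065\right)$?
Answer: $813878400$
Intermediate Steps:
$\left(\left(-16\right) \left(-17\right) \left(-34\right) + \left(-17\right) \left(-32\right) \left(-8\right)\right) \left(-30779 - 29065\right) = \left(272 \left(-34\right) + 544 \left(-8\right)\right) \left(-59844\right) = \left(-9248 - 4352\right) \left(-59844\right) = \left(-13600\right) \left(-59844\right) = 813878400$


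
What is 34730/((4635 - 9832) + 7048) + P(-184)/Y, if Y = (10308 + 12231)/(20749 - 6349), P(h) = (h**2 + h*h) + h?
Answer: 600233700890/13906563 ≈ 43162.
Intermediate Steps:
P(h) = h + 2*h**2 (P(h) = (h**2 + h**2) + h = 2*h**2 + h = h + 2*h**2)
Y = 7513/4800 (Y = 22539/14400 = 22539*(1/14400) = 7513/4800 ≈ 1.5652)
34730/((4635 - 9832) + 7048) + P(-184)/Y = 34730/((4635 - 9832) + 7048) + (-184*(1 + 2*(-184)))/(7513/4800) = 34730/(-5197 + 7048) - 184*(1 - 368)*(4800/7513) = 34730/1851 - 184*(-367)*(4800/7513) = 34730*(1/1851) + 67528*(4800/7513) = 34730/1851 + 324134400/7513 = 600233700890/13906563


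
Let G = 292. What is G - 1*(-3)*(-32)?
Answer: 196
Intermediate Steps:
G - 1*(-3)*(-32) = 292 - 1*(-3)*(-32) = 292 + 3*(-32) = 292 - 96 = 196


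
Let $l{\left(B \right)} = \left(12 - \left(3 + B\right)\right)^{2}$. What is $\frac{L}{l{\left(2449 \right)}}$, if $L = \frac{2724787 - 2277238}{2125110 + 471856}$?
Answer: $\frac{447549}{15461296777600} \approx 2.8946 \cdot 10^{-8}$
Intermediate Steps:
$l{\left(B \right)} = \left(9 - B\right)^{2}$
$L = \frac{447549}{2596966}$ ($L = \frac{2724787 - 2277238}{2596966} = 447549 \cdot \frac{1}{2596966} = \frac{447549}{2596966} \approx 0.17234$)
$\frac{L}{l{\left(2449 \right)}} = \frac{447549}{2596966 \left(-9 + 2449\right)^{2}} = \frac{447549}{2596966 \cdot 2440^{2}} = \frac{447549}{2596966 \cdot 5953600} = \frac{447549}{2596966} \cdot \frac{1}{5953600} = \frac{447549}{15461296777600}$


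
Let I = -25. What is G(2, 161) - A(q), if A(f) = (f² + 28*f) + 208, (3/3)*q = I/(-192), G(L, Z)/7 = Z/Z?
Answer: -7544689/36864 ≈ -204.66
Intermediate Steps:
G(L, Z) = 7 (G(L, Z) = 7*(Z/Z) = 7*1 = 7)
q = 25/192 (q = -25/(-192) = -25*(-1/192) = 25/192 ≈ 0.13021)
A(f) = 208 + f² + 28*f
G(2, 161) - A(q) = 7 - (208 + (25/192)² + 28*(25/192)) = 7 - (208 + 625/36864 + 175/48) = 7 - 1*7802737/36864 = 7 - 7802737/36864 = -7544689/36864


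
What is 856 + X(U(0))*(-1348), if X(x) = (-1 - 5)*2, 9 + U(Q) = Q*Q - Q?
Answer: 17032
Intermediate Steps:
U(Q) = -9 + Q**2 - Q (U(Q) = -9 + (Q*Q - Q) = -9 + (Q**2 - Q) = -9 + Q**2 - Q)
X(x) = -12 (X(x) = -6*2 = -12)
856 + X(U(0))*(-1348) = 856 - 12*(-1348) = 856 + 16176 = 17032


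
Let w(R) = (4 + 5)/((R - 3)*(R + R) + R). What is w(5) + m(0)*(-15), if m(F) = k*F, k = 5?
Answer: 9/25 ≈ 0.36000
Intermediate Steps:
w(R) = 9/(R + 2*R*(-3 + R)) (w(R) = 9/((-3 + R)*(2*R) + R) = 9/(2*R*(-3 + R) + R) = 9/(R + 2*R*(-3 + R)))
m(F) = 5*F
w(5) + m(0)*(-15) = 9/(5*(-5 + 2*5)) + (5*0)*(-15) = 9*(1/5)/(-5 + 10) + 0*(-15) = 9*(1/5)/5 + 0 = 9*(1/5)*(1/5) + 0 = 9/25 + 0 = 9/25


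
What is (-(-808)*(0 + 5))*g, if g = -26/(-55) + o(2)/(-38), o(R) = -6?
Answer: 532472/209 ≈ 2547.7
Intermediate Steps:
g = 659/1045 (g = -26/(-55) - 6/(-38) = -26*(-1/55) - 6*(-1/38) = 26/55 + 3/19 = 659/1045 ≈ 0.63062)
(-(-808)*(0 + 5))*g = -(-808)*(0 + 5)*(659/1045) = -(-808)*5*(659/1045) = -202*(-20)*(659/1045) = 4040*(659/1045) = 532472/209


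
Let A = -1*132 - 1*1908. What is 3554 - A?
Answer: 5594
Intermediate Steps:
A = -2040 (A = -132 - 1908 = -2040)
3554 - A = 3554 - 1*(-2040) = 3554 + 2040 = 5594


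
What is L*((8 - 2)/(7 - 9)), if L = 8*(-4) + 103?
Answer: -213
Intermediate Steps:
L = 71 (L = -32 + 103 = 71)
L*((8 - 2)/(7 - 9)) = 71*((8 - 2)/(7 - 9)) = 71*(6/(-2)) = 71*(6*(-1/2)) = 71*(-3) = -213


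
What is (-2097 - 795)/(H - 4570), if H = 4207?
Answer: 964/121 ≈ 7.9669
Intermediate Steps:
(-2097 - 795)/(H - 4570) = (-2097 - 795)/(4207 - 4570) = -2892/(-363) = -2892*(-1/363) = 964/121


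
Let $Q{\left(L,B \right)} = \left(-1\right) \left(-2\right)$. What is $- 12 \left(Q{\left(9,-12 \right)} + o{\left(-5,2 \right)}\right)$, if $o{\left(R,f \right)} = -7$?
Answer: $60$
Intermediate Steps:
$Q{\left(L,B \right)} = 2$
$- 12 \left(Q{\left(9,-12 \right)} + o{\left(-5,2 \right)}\right) = - 12 \left(2 - 7\right) = \left(-12\right) \left(-5\right) = 60$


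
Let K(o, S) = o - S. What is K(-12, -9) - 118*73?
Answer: -8617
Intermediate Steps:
K(-12, -9) - 118*73 = (-12 - 1*(-9)) - 118*73 = (-12 + 9) - 8614 = -3 - 8614 = -8617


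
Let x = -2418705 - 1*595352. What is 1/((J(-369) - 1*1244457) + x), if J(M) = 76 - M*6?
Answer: -1/4256224 ≈ -2.3495e-7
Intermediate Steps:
J(M) = 76 - 6*M
x = -3014057 (x = -2418705 - 595352 = -3014057)
1/((J(-369) - 1*1244457) + x) = 1/(((76 - 6*(-369)) - 1*1244457) - 3014057) = 1/(((76 + 2214) - 1244457) - 3014057) = 1/((2290 - 1244457) - 3014057) = 1/(-1242167 - 3014057) = 1/(-4256224) = -1/4256224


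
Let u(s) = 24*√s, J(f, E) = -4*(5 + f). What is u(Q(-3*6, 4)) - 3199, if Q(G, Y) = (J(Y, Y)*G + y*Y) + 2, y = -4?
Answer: -3199 + 24*√634 ≈ -2594.7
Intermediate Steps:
J(f, E) = -20 - 4*f
Q(G, Y) = 2 - 4*Y + G*(-20 - 4*Y) (Q(G, Y) = ((-20 - 4*Y)*G - 4*Y) + 2 = (G*(-20 - 4*Y) - 4*Y) + 2 = (-4*Y + G*(-20 - 4*Y)) + 2 = 2 - 4*Y + G*(-20 - 4*Y))
u(Q(-3*6, 4)) - 3199 = 24*√(2 - 4*4 - 4*(-3*6)*(5 + 4)) - 3199 = 24*√(2 - 16 - 4*(-18)*9) - 3199 = 24*√(2 - 16 + 648) - 3199 = 24*√634 - 3199 = -3199 + 24*√634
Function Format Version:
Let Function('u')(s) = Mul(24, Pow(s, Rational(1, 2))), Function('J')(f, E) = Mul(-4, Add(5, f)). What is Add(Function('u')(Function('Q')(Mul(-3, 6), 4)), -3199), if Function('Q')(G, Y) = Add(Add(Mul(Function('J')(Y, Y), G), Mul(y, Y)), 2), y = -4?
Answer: Add(-3199, Mul(24, Pow(634, Rational(1, 2)))) ≈ -2594.7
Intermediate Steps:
Function('J')(f, E) = Add(-20, Mul(-4, f))
Function('Q')(G, Y) = Add(2, Mul(-4, Y), Mul(G, Add(-20, Mul(-4, Y)))) (Function('Q')(G, Y) = Add(Add(Mul(Add(-20, Mul(-4, Y)), G), Mul(-4, Y)), 2) = Add(Add(Mul(G, Add(-20, Mul(-4, Y))), Mul(-4, Y)), 2) = Add(Add(Mul(-4, Y), Mul(G, Add(-20, Mul(-4, Y)))), 2) = Add(2, Mul(-4, Y), Mul(G, Add(-20, Mul(-4, Y)))))
Add(Function('u')(Function('Q')(Mul(-3, 6), 4)), -3199) = Add(Mul(24, Pow(Add(2, Mul(-4, 4), Mul(-4, Mul(-3, 6), Add(5, 4))), Rational(1, 2))), -3199) = Add(Mul(24, Pow(Add(2, -16, Mul(-4, -18, 9)), Rational(1, 2))), -3199) = Add(Mul(24, Pow(Add(2, -16, 648), Rational(1, 2))), -3199) = Add(Mul(24, Pow(634, Rational(1, 2))), -3199) = Add(-3199, Mul(24, Pow(634, Rational(1, 2))))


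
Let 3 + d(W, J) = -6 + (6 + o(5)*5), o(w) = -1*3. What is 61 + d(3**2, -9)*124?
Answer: -2171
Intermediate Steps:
o(w) = -3
d(W, J) = -18 (d(W, J) = -3 + (-6 + (6 - 3*5)) = -3 + (-6 + (6 - 15)) = -3 + (-6 - 9) = -3 - 15 = -18)
61 + d(3**2, -9)*124 = 61 - 18*124 = 61 - 2232 = -2171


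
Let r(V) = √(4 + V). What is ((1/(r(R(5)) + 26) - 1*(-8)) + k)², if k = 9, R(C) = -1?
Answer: 131492092/452929 - 22934*√3/452929 ≈ 290.23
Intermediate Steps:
((1/(r(R(5)) + 26) - 1*(-8)) + k)² = ((1/(√(4 - 1) + 26) - 1*(-8)) + 9)² = ((1/(√3 + 26) + 8) + 9)² = ((1/(26 + √3) + 8) + 9)² = ((8 + 1/(26 + √3)) + 9)² = (17 + 1/(26 + √3))²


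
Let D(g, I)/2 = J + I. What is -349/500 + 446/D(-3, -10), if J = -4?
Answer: -58193/3500 ≈ -16.627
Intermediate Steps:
D(g, I) = -8 + 2*I (D(g, I) = 2*(-4 + I) = -8 + 2*I)
-349/500 + 446/D(-3, -10) = -349/500 + 446/(-8 + 2*(-10)) = -349*1/500 + 446/(-8 - 20) = -349/500 + 446/(-28) = -349/500 + 446*(-1/28) = -349/500 - 223/14 = -58193/3500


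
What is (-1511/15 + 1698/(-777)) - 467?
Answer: -2214134/3885 ≈ -569.92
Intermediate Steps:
(-1511/15 + 1698/(-777)) - 467 = (-1511*1/15 + 1698*(-1/777)) - 467 = (-1511/15 - 566/259) - 467 = -399839/3885 - 467 = -2214134/3885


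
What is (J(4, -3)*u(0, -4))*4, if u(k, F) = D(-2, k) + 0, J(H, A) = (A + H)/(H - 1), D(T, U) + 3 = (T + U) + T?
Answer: -28/3 ≈ -9.3333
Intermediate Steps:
D(T, U) = -3 + U + 2*T (D(T, U) = -3 + ((T + U) + T) = -3 + (U + 2*T) = -3 + U + 2*T)
J(H, A) = (A + H)/(-1 + H)
u(k, F) = -7 + k (u(k, F) = (-3 + k + 2*(-2)) + 0 = (-3 + k - 4) + 0 = (-7 + k) + 0 = -7 + k)
(J(4, -3)*u(0, -4))*4 = (((-3 + 4)/(-1 + 4))*(-7 + 0))*4 = ((1/3)*(-7))*4 = (((⅓)*1)*(-7))*4 = ((⅓)*(-7))*4 = -7/3*4 = -28/3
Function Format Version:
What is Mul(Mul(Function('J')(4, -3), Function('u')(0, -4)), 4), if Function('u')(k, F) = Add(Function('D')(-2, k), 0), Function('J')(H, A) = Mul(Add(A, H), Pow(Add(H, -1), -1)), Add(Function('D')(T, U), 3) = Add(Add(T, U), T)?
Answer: Rational(-28, 3) ≈ -9.3333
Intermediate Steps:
Function('D')(T, U) = Add(-3, U, Mul(2, T)) (Function('D')(T, U) = Add(-3, Add(Add(T, U), T)) = Add(-3, Add(U, Mul(2, T))) = Add(-3, U, Mul(2, T)))
Function('J')(H, A) = Mul(Pow(Add(-1, H), -1), Add(A, H)) (Function('J')(H, A) = Mul(Add(A, H), Pow(Add(-1, H), -1)) = Mul(Pow(Add(-1, H), -1), Add(A, H)))
Function('u')(k, F) = Add(-7, k) (Function('u')(k, F) = Add(Add(-3, k, Mul(2, -2)), 0) = Add(Add(-3, k, -4), 0) = Add(Add(-7, k), 0) = Add(-7, k))
Mul(Mul(Function('J')(4, -3), Function('u')(0, -4)), 4) = Mul(Mul(Mul(Pow(Add(-1, 4), -1), Add(-3, 4)), Add(-7, 0)), 4) = Mul(Mul(Mul(Pow(3, -1), 1), -7), 4) = Mul(Mul(Mul(Rational(1, 3), 1), -7), 4) = Mul(Mul(Rational(1, 3), -7), 4) = Mul(Rational(-7, 3), 4) = Rational(-28, 3)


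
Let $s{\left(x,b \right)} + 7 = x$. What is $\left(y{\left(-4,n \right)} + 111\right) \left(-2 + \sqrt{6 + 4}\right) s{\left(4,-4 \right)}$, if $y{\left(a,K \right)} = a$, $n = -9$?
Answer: $642 - 321 \sqrt{10} \approx -373.09$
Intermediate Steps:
$s{\left(x,b \right)} = -7 + x$
$\left(y{\left(-4,n \right)} + 111\right) \left(-2 + \sqrt{6 + 4}\right) s{\left(4,-4 \right)} = \left(-4 + 111\right) \left(-2 + \sqrt{6 + 4}\right) \left(-7 + 4\right) = 107 \left(-2 + \sqrt{10}\right) \left(-3\right) = 107 \left(6 - 3 \sqrt{10}\right) = 642 - 321 \sqrt{10}$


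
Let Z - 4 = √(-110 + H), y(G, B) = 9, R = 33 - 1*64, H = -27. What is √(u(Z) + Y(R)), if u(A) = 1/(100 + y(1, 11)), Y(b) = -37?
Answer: 24*I*√763/109 ≈ 6.082*I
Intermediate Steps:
R = -31 (R = 33 - 64 = -31)
Z = 4 + I*√137 (Z = 4 + √(-110 - 27) = 4 + √(-137) = 4 + I*√137 ≈ 4.0 + 11.705*I)
u(A) = 1/109 (u(A) = 1/(100 + 9) = 1/109)
√(u(Z) + Y(R)) = √(1/109 - 37) = √(-4032/109) = 24*I*√763/109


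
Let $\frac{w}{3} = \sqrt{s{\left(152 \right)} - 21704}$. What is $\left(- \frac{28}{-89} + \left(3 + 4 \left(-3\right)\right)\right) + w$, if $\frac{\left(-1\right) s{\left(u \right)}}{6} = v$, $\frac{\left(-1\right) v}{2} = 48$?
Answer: $- \frac{773}{89} + 6 i \sqrt{5282} \approx -8.6854 + 436.06 i$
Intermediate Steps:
$v = -96$ ($v = \left(-2\right) 48 = -96$)
$s{\left(u \right)} = 576$ ($s{\left(u \right)} = \left(-6\right) \left(-96\right) = 576$)
$w = 6 i \sqrt{5282}$ ($w = 3 \sqrt{576 - 21704} = 3 \sqrt{-21128} = 3 \cdot 2 i \sqrt{5282} = 6 i \sqrt{5282} \approx 436.06 i$)
$\left(- \frac{28}{-89} + \left(3 + 4 \left(-3\right)\right)\right) + w = \left(- \frac{28}{-89} + \left(3 + 4 \left(-3\right)\right)\right) + 6 i \sqrt{5282} = \left(\left(-28\right) \left(- \frac{1}{89}\right) + \left(3 - 12\right)\right) + 6 i \sqrt{5282} = \left(\frac{28}{89} - 9\right) + 6 i \sqrt{5282} = - \frac{773}{89} + 6 i \sqrt{5282}$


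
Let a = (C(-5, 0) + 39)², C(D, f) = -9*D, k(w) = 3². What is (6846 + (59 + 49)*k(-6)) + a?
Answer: 14874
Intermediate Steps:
k(w) = 9
a = 7056 (a = (-9*(-5) + 39)² = (45 + 39)² = 84² = 7056)
(6846 + (59 + 49)*k(-6)) + a = (6846 + (59 + 49)*9) + 7056 = (6846 + 108*9) + 7056 = (6846 + 972) + 7056 = 7818 + 7056 = 14874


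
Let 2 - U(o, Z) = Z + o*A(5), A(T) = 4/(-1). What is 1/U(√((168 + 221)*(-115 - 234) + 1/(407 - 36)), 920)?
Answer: -18921/62140438 - I*√2076253270/93210657 ≈ -0.00030449 - 0.00048885*I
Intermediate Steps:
A(T) = -4 (A(T) = 4*(-1) = -4)
U(o, Z) = 2 - Z + 4*o (U(o, Z) = 2 - (Z + o*(-4)) = 2 - (Z - 4*o) = 2 + (-Z + 4*o) = 2 - Z + 4*o)
1/U(√((168 + 221)*(-115 - 234) + 1/(407 - 36)), 920) = 1/(2 - 1*920 + 4*√((168 + 221)*(-115 - 234) + 1/(407 - 36))) = 1/(2 - 920 + 4*√(389*(-349) + 1/371)) = 1/(2 - 920 + 4*√(-135761 + 1/371)) = 1/(2 - 920 + 4*√(-50367330/371)) = 1/(2 - 920 + 4*(3*I*√2076253270/371)) = 1/(2 - 920 + 12*I*√2076253270/371) = 1/(-918 + 12*I*√2076253270/371)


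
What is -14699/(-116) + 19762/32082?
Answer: 236932855/1860756 ≈ 127.33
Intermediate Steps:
-14699/(-116) + 19762/32082 = -14699*(-1/116) + 19762*(1/32082) = 14699/116 + 9881/16041 = 236932855/1860756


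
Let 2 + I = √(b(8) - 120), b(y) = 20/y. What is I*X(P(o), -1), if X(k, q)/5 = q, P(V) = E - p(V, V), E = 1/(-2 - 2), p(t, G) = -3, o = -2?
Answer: 10 - 5*I*√470/2 ≈ 10.0 - 54.199*I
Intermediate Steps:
E = -¼ (E = 1/(-4) = -¼ ≈ -0.25000)
P(V) = 11/4 (P(V) = -¼ - 1*(-3) = -¼ + 3 = 11/4)
X(k, q) = 5*q
I = -2 + I*√470/2 (I = -2 + √(20/8 - 120) = -2 + √(20*(⅛) - 120) = -2 + √(5/2 - 120) = -2 + √(-235/2) = -2 + I*√470/2 ≈ -2.0 + 10.84*I)
I*X(P(o), -1) = (-2 + I*√470/2)*(5*(-1)) = (-2 + I*√470/2)*(-5) = 10 - 5*I*√470/2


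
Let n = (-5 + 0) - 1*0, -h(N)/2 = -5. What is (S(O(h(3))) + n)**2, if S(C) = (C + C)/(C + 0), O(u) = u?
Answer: 9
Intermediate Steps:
h(N) = 10 (h(N) = -2*(-5) = 10)
n = -5 (n = -5 + 0 = -5)
S(C) = 2 (S(C) = (2*C)/C = 2)
(S(O(h(3))) + n)**2 = (2 - 5)**2 = (-3)**2 = 9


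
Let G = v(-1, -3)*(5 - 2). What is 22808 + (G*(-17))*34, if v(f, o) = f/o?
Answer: 22230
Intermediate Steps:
G = 1 (G = (-1/(-3))*(5 - 2) = -1*(-⅓)*3 = (⅓)*3 = 1)
22808 + (G*(-17))*34 = 22808 + (1*(-17))*34 = 22808 - 17*34 = 22808 - 578 = 22230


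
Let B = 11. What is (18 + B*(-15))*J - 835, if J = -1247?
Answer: 182474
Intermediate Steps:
(18 + B*(-15))*J - 835 = (18 + 11*(-15))*(-1247) - 835 = (18 - 165)*(-1247) - 835 = -147*(-1247) - 835 = 183309 - 835 = 182474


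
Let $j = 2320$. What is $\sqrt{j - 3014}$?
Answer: $i \sqrt{694} \approx 26.344 i$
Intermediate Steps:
$\sqrt{j - 3014} = \sqrt{2320 - 3014} = \sqrt{-694} = i \sqrt{694}$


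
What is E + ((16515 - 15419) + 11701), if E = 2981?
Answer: 15778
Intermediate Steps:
E + ((16515 - 15419) + 11701) = 2981 + ((16515 - 15419) + 11701) = 2981 + (1096 + 11701) = 2981 + 12797 = 15778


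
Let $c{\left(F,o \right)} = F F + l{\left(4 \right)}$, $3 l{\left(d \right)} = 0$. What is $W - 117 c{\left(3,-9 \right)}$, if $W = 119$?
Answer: $-934$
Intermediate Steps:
$l{\left(d \right)} = 0$ ($l{\left(d \right)} = \frac{1}{3} \cdot 0 = 0$)
$c{\left(F,o \right)} = F^{2}$ ($c{\left(F,o \right)} = F F + 0 = F^{2} + 0 = F^{2}$)
$W - 117 c{\left(3,-9 \right)} = 119 - 117 \cdot 3^{2} = 119 - 1053 = -934$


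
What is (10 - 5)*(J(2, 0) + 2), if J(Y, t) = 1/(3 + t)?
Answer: 35/3 ≈ 11.667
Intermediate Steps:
(10 - 5)*(J(2, 0) + 2) = (10 - 5)*(1/(3 + 0) + 2) = 5*(1/3 + 2) = 5*(7/3) = 35/3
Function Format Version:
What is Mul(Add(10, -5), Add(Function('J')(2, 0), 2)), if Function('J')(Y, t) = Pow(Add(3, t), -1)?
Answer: Rational(35, 3) ≈ 11.667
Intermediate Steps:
Mul(Add(10, -5), Add(Function('J')(2, 0), 2)) = Mul(Add(10, -5), Add(Pow(Add(3, 0), -1), 2)) = Mul(5, Add(Pow(3, -1), 2)) = Mul(5, Add(Rational(1, 3), 2)) = Mul(5, Rational(7, 3)) = Rational(35, 3)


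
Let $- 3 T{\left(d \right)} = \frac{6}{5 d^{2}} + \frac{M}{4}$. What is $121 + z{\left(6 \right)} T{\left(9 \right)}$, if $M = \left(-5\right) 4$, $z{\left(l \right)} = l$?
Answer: $\frac{17681}{135} \approx 130.97$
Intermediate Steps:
$M = -20$
$T{\left(d \right)} = \frac{5}{3} - \frac{2}{5 d^{2}}$ ($T{\left(d \right)} = - \frac{\frac{6}{5 d^{2}} - \frac{20}{4}}{3} = - \frac{6 \frac{1}{5 d^{2}} - 5}{3} = - \frac{\frac{6}{5 d^{2}} - 5}{3} = - \frac{-5 + \frac{6}{5 d^{2}}}{3} = \frac{5}{3} - \frac{2}{5 d^{2}}$)
$121 + z{\left(6 \right)} T{\left(9 \right)} = 121 + 6 \left(\frac{5}{3} - \frac{2}{5 \cdot 81}\right) = 121 + 6 \left(\frac{5}{3} - \frac{2}{405}\right) = 121 + 6 \cdot \frac{673}{405} = 121 + \frac{1346}{135} = \frac{17681}{135}$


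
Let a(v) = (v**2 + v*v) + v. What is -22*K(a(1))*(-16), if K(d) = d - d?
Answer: 0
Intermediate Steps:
a(v) = v + 2*v**2 (a(v) = (v**2 + v**2) + v = 2*v**2 + v = v + 2*v**2)
K(d) = 0
-22*K(a(1))*(-16) = -22*0*(-16) = 0*(-16) = 0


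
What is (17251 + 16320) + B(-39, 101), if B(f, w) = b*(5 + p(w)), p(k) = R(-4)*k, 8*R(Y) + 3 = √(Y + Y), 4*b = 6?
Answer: 536347/16 + 303*I*√2/8 ≈ 33522.0 + 53.563*I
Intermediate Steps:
b = 3/2 (b = (¼)*6 = 3/2 ≈ 1.5000)
R(Y) = -3/8 + √2*√Y/8 (R(Y) = -3/8 + √(Y + Y)/8 = -3/8 + √(2*Y)/8 = -3/8 + (√2*√Y)/8 = -3/8 + √2*√Y/8)
p(k) = k*(-3/8 + I*√2/4) (p(k) = (-3/8 + √2*√(-4)/8)*k = (-3/8 + √2*(2*I)/8)*k = (-3/8 + I*√2/4)*k = k*(-3/8 + I*√2/4))
B(f, w) = 15/2 + 3*w*(-3 + 2*I*√2)/16 (B(f, w) = 3*(5 + w*(-3 + 2*I*√2)/8)/2 = 15/2 + 3*w*(-3 + 2*I*√2)/16)
(17251 + 16320) + B(-39, 101) = (17251 + 16320) + (15/2 - 3/16*101*(3 - 2*I*√2)) = 33571 + (15/2 + (-909/16 + 303*I*√2/8)) = 33571 + (-789/16 + 303*I*√2/8) = 536347/16 + 303*I*√2/8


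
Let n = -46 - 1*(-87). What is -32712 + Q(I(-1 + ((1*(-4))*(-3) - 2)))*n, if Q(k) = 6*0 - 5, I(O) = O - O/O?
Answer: -32917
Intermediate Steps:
I(O) = -1 + O (I(O) = O - 1*1 = O - 1 = -1 + O)
Q(k) = -5 (Q(k) = 0 - 5 = -5)
n = 41 (n = -46 + 87 = 41)
-32712 + Q(I(-1 + ((1*(-4))*(-3) - 2)))*n = -32712 - 5*41 = -32712 - 205 = -32917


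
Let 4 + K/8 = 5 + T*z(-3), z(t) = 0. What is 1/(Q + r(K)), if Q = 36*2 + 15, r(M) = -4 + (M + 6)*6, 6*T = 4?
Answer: 1/167 ≈ 0.0059880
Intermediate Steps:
T = 2/3 (T = (1/6)*4 = 2/3 ≈ 0.66667)
K = 8 (K = -32 + 8*(5 + (2/3)*0) = -32 + 8*(5 + 0) = -32 + 8*5 = -32 + 40 = 8)
r(M) = 32 + 6*M (r(M) = -4 + (6 + M)*6 = -4 + (36 + 6*M) = 32 + 6*M)
Q = 87 (Q = 72 + 15 = 87)
1/(Q + r(K)) = 1/(87 + (32 + 6*8)) = 1/(87 + (32 + 48)) = 1/(87 + 80) = 1/167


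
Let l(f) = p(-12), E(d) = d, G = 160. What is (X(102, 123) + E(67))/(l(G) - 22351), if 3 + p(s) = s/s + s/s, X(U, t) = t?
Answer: -95/11176 ≈ -0.0085004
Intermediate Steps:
p(s) = -1 (p(s) = -3 + (s/s + s/s) = -3 + (1 + 1) = -3 + 2 = -1)
l(f) = -1
(X(102, 123) + E(67))/(l(G) - 22351) = (123 + 67)/(-1 - 22351) = 190/(-22352) = 190*(-1/22352) = -95/11176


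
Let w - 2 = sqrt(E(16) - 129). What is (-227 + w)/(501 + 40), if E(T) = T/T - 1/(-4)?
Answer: -225/541 + I*sqrt(511)/1082 ≈ -0.4159 + 0.020892*I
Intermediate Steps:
E(T) = 5/4 (E(T) = 1 - 1*(-1/4) = 1 + 1/4 = 5/4)
w = 2 + I*sqrt(511)/2 (w = 2 + sqrt(5/4 - 129) = 2 + sqrt(-511/4) = 2 + I*sqrt(511)/2 ≈ 2.0 + 11.303*I)
(-227 + w)/(501 + 40) = (-227 + (2 + I*sqrt(511)/2))/(501 + 40) = (-225 + I*sqrt(511)/2)/541 = (-225 + I*sqrt(511)/2)*(1/541) = -225/541 + I*sqrt(511)/1082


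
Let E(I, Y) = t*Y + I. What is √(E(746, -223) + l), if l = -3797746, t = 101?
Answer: I*√3819523 ≈ 1954.4*I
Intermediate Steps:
E(I, Y) = I + 101*Y (E(I, Y) = 101*Y + I = I + 101*Y)
√(E(746, -223) + l) = √((746 + 101*(-223)) - 3797746) = √((746 - 22523) - 3797746) = √(-21777 - 3797746) = √(-3819523) = I*√3819523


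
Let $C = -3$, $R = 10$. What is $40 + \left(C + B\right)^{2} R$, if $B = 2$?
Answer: $50$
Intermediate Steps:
$40 + \left(C + B\right)^{2} R = 40 + \left(-3 + 2\right)^{2} \cdot 10 = 40 + \left(-1\right)^{2} \cdot 10 = 40 + 1 \cdot 10 = 40 + 10 = 50$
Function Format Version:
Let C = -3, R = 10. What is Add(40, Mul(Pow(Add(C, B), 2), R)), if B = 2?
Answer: 50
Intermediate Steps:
Add(40, Mul(Pow(Add(C, B), 2), R)) = Add(40, Mul(Pow(Add(-3, 2), 2), 10)) = Add(40, Mul(Pow(-1, 2), 10)) = Add(40, Mul(1, 10)) = Add(40, 10) = 50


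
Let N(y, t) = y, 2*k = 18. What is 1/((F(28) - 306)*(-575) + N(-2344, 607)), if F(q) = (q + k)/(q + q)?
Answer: 56/9700661 ≈ 5.7728e-6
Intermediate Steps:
k = 9 (k = (½)*18 = 9)
F(q) = (9 + q)/(2*q) (F(q) = (q + 9)/(q + q) = (9 + q)/((2*q)) = (9 + q)*(1/(2*q)) = (9 + q)/(2*q))
1/((F(28) - 306)*(-575) + N(-2344, 607)) = 1/(((½)*(9 + 28)/28 - 306)*(-575) - 2344) = 1/(((½)*(1/28)*37 - 306)*(-575) - 2344) = 1/((37/56 - 306)*(-575) - 2344) = 1/(-17099/56*(-575) - 2344) = 1/(9831925/56 - 2344) = 1/(9700661/56) = 56/9700661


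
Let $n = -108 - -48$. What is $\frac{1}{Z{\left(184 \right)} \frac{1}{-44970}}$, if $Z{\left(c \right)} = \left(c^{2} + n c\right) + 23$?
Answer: $- \frac{14990}{7613} \approx -1.969$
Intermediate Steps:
$n = -60$ ($n = -108 + 48 = -60$)
$Z{\left(c \right)} = 23 + c^{2} - 60 c$ ($Z{\left(c \right)} = \left(c^{2} - 60 c\right) + 23 = 23 + c^{2} - 60 c$)
$\frac{1}{Z{\left(184 \right)} \frac{1}{-44970}} = \frac{1}{\left(23 + 184^{2} - 11040\right) \frac{1}{-44970}} = \frac{1}{\left(23 + 33856 - 11040\right) \left(- \frac{1}{44970}\right)} = \frac{1}{22839 \left(- \frac{1}{44970}\right)} = \frac{1}{- \frac{7613}{14990}} = - \frac{14990}{7613}$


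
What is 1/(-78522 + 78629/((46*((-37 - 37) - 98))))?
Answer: -7912/621344693 ≈ -1.2734e-5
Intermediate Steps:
1/(-78522 + 78629/((46*((-37 - 37) - 98)))) = 1/(-78522 + 78629/((46*(-74 - 98)))) = 1/(-78522 + 78629/((46*(-172)))) = 1/(-78522 + 78629/(-7912)) = 1/(-78522 + 78629*(-1/7912)) = 1/(-78522 - 78629/7912) = 1/(-621344693/7912) = -7912/621344693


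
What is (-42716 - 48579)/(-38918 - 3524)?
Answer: 91295/42442 ≈ 2.1511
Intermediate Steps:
(-42716 - 48579)/(-38918 - 3524) = -91295/(-42442) = -91295*(-1/42442) = 91295/42442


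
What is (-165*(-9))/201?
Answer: 495/67 ≈ 7.3881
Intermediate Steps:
(-165*(-9))/201 = (1/201)*1485 = 495/67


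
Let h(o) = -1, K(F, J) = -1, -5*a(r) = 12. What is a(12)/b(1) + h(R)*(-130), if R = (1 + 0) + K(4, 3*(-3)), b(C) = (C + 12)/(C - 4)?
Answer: 8486/65 ≈ 130.55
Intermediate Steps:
a(r) = -12/5 (a(r) = -1/5*12 = -12/5)
b(C) = (12 + C)/(-4 + C)
R = 0 (R = (1 + 0) - 1 = 1 - 1 = 0)
a(12)/b(1) + h(R)*(-130) = -12*(-4 + 1)/(12 + 1)/5 - 1*(-130) = -12/(5*(13/(-3))) + 130 = -12/(5*((-1/3*13))) + 130 = -12/(5*(-13/3)) + 130 = -12/5*(-3/13) + 130 = 36/65 + 130 = 8486/65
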